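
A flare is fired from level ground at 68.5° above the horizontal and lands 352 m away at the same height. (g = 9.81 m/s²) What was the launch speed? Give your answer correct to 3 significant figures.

On level ground, R = v₀² sin(2θ) / g, so v₀ = √(R g / sin 2θ).
sin(2 × 68.5°) = 0.6820.
v₀ = √(352 × 9.81 / 0.6820) = √5063 = 71.2 m/s.

71.2 m/s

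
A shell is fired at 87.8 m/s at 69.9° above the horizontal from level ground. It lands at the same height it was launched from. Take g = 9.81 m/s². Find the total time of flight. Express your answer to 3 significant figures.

16.8 s

Vertical component: v_y = 87.8 sin 69.9° = 82.45 m/s.
For a projectile landing at launch height, time of flight is t = 2 v_y / g = 2 × 82.45 / 9.81 = 16.8 s.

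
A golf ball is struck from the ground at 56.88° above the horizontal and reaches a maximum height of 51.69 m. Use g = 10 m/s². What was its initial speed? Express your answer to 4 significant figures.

At maximum height v_y = 0, so (v₀ sin θ)² = 2 g H.
v₀ sin 56.88° = √(2 × 10 × 51.69) = 32.153 m/s.
v₀ = 32.153 / sin 56.88° = 32.153 / 0.8375 = 38.39 m/s.

38.39 m/s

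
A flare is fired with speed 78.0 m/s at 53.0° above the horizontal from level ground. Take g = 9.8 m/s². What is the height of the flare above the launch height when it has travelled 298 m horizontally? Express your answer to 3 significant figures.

198 m

v_x = 78.0 cos 53.0° = 46.94 m/s, v_y0 = 78.0 sin 53.0° = 62.29 m/s.
Time to reach x = 298 m: t = x / v_x = 298 / 46.94 = 6.349 s.
y = v_y0 t − ½ g t² = 62.29×6.349 − 4.900×6.349² = 198 m.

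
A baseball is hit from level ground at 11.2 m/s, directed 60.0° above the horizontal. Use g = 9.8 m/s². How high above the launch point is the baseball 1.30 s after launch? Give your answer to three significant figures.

4.33 m

v_y0 = 11.2 sin 60.0° = 9.699 m/s.
y(t) = v_y0 t − ½ g t² = 9.699×1.30 − 4.900×1.30² = 4.33 m.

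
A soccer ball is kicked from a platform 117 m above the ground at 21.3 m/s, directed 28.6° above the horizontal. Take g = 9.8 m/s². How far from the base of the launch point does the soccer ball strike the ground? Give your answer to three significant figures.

113 m

Components: v_x = 21.3 cos 28.6° = 18.70 m/s, v_y = 21.3 sin 28.6° = 10.20 m/s.
Vertical: 0 = 117 + 10.20 t − ½(9.8) t² ⇒ 4.900 t² − 10.20 t − 117 = 0.
t = [10.20 + √(104.0 + 2293)] / 9.800 = 6.037 s.
Horizontal: R = v_x · t = 18.70 × 6.037 = 113 m.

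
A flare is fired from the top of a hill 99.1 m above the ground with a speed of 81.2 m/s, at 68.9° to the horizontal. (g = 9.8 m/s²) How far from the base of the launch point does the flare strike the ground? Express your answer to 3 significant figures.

Components: v_x = 81.2 cos 68.9° = 29.23 m/s, v_y = 81.2 sin 68.9° = 75.76 m/s.
Vertical: 0 = 99.1 + 75.76 t − ½(9.8) t² ⇒ 4.900 t² − 75.76 t − 99.1 = 0.
t = [75.76 + √(5740 + 1942)] / 9.800 = 16.67 s.
Horizontal: R = v_x · t = 29.23 × 16.67 = 487 m.

487 m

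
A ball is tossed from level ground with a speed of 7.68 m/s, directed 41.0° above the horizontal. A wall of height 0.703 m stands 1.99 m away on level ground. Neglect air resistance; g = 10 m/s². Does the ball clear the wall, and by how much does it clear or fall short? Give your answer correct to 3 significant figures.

v_x = 7.68 cos 41.0° = 5.796 m/s; v_y0 = 7.68 sin 41.0° = 5.039 m/s.
Time to reach the wall: t = 1.99 / 5.796 = 0.3433 s.
Height at that point: y = 5.039×0.3433 − 5.000×0.3433² = 1.141 m.
That is 1.141 − 0.703 = 0.438 m above the top of the wall, so the ball clears it.

Yes — it clears the wall by 0.438 m.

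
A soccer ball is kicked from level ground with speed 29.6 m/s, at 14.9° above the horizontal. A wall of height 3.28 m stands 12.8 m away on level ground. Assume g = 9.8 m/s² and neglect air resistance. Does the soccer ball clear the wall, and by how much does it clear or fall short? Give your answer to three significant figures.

v_x = 29.6 cos 14.9° = 28.60 m/s; v_y0 = 29.6 sin 14.9° = 7.611 m/s.
Time to reach the wall: t = 12.8 / 28.60 = 0.4476 s.
Height at that point: y = 7.611×0.4476 − 4.900×0.4476² = 2.425 m.
That is 3.28 − 2.425 = 0.855 m below the top of the wall, so the soccer ball does not clear it.

No — it falls 0.855 m short of clearing the wall.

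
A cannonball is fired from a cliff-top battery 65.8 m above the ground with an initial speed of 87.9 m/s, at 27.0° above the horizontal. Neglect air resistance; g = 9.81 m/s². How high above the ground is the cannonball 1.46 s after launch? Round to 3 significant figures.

v_y0 = 87.9 sin 27.0° = 39.91 m/s.
y(t) = 65.8 + v_y0 t − ½ g t² = 65.8 + 39.91×1.46 − ½×9.81×1.46² = 114 m.

114 m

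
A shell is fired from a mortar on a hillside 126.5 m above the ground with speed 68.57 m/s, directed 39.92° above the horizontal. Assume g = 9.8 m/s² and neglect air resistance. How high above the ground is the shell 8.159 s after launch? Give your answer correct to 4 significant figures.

159.3 m

v_y0 = 68.57 sin 39.92° = 44.003 m/s.
y(t) = 126.5 + v_y0 t − ½ g t² = 126.5 + 44.003×8.159 − ½×9.8×8.159² = 159.3 m.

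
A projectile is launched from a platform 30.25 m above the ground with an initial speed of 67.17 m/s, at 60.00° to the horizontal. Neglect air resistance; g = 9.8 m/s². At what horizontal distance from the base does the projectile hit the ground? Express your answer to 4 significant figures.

415.5 m

Components: v_x = 67.17 cos 60.00° = 33.585 m/s, v_y = 67.17 sin 60.00° = 58.171 m/s.
Vertical: 0 = 30.25 + 58.171 t − ½(9.8) t² ⇒ 4.900 t² − 58.171 t − 30.25 = 0.
t = [58.171 + √(3383.9 + 592.90)] / 9.800 = 12.371 s.
Horizontal: R = v_x · t = 33.585 × 12.371 = 415.5 m.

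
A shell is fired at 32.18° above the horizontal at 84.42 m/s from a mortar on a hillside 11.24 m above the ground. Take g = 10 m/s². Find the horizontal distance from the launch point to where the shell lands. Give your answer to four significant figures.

659.9 m

Components: v_x = 84.42 cos 32.18° = 71.451 m/s, v_y = 84.42 sin 32.18° = 44.960 m/s.
Vertical: 0 = 11.24 + 44.960 t − ½(10) t² ⇒ 5.000 t² − 44.960 t − 11.24 = 0.
t = [44.960 + √(2021.4 + 224.80)] / 10.00 = 9.2354 s.
Horizontal: R = v_x · t = 71.451 × 9.2354 = 659.9 m.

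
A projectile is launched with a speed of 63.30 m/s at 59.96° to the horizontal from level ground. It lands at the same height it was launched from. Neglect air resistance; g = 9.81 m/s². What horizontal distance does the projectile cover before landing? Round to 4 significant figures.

For level ground, R = v₀² sin(2θ) / g.
sin(2 × 59.96°) = sin 119.92° = 0.8667.
R = (63.30)² × 0.8667 / 9.81 = 354.0 m.

354.0 m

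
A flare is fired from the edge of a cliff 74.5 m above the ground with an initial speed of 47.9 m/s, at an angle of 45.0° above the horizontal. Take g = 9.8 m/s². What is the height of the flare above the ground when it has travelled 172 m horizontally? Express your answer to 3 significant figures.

120 m

v_x = 47.9 cos 45.0° = 33.87 m/s, v_y0 = 47.9 sin 45.0° = 33.87 m/s.
Time to reach x = 172 m: t = x / v_x = 172 / 33.87 = 5.078 s.
y = 74.5 + v_y0 t − ½ g t² = 74.5 + 33.87×5.078 − 4.900×5.078² = 120 m.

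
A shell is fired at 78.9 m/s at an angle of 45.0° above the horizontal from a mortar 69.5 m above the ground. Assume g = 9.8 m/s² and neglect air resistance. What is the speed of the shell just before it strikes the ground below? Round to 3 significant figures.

87.1 m/s

v_x = 78.9 cos 45.0° = 55.79 m/s is unchanged throughout.
For the vertical component, v_y² = v_y0² + 2 g h = (55.79)² + 2×9.8×69.5 = 4475, so |v_y| = 66.90 m/s.
Impact speed = √(v_x² + v_y²) = √(3113 + 4475) = 87.1 m/s.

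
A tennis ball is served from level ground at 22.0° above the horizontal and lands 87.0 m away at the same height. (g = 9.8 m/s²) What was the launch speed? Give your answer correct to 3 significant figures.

35.0 m/s

On level ground, R = v₀² sin(2θ) / g, so v₀ = √(R g / sin 2θ).
sin(2 × 22.0°) = 0.6947.
v₀ = √(87.0 × 9.8 / 0.6947) = √1227 = 35.0 m/s.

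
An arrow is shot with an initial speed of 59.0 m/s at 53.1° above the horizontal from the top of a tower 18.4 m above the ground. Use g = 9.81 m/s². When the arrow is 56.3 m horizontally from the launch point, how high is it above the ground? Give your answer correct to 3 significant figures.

81.0 m

v_x = 59.0 cos 53.1° = 35.42 m/s, v_y0 = 59.0 sin 53.1° = 47.18 m/s.
Time to reach x = 56.3 m: t = x / v_x = 56.3 / 35.42 = 1.589 s.
y = 18.4 + v_y0 t − ½ g t² = 18.4 + 47.18×1.589 − 4.905×1.589² = 81.0 m.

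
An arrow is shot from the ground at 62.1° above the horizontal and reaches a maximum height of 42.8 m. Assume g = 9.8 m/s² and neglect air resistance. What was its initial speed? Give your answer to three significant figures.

At maximum height v_y = 0, so (v₀ sin θ)² = 2 g H.
v₀ sin 62.1° = √(2 × 9.8 × 42.8) = 28.96 m/s.
v₀ = 28.96 / sin 62.1° = 28.96 / 0.8838 = 32.8 m/s.

32.8 m/s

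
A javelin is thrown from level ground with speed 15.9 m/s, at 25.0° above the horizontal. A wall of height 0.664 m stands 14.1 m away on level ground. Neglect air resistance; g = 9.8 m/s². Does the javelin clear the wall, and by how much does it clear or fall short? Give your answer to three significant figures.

v_x = 15.9 cos 25.0° = 14.41 m/s; v_y0 = 15.9 sin 25.0° = 6.720 m/s.
Time to reach the wall: t = 14.1 / 14.41 = 0.9785 s.
Height at that point: y = 6.720×0.9785 − 4.900×0.9785² = 1.884 m.
That is 1.884 − 0.664 = 1.22 m above the top of the wall, so the javelin clears it.

Yes — it clears the wall by 1.22 m.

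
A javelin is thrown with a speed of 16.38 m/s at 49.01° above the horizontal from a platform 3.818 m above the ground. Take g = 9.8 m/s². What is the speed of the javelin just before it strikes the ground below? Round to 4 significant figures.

v_x = 16.38 cos 49.01° = 10.744 m/s is unchanged throughout.
For the vertical component, v_y² = v_y0² + 2 g h = (12.364)² + 2×9.8×3.818 = 227.70, so |v_y| = 15.090 m/s.
Impact speed = √(v_x² + v_y²) = √(115.43 + 227.70) = 18.52 m/s.

18.52 m/s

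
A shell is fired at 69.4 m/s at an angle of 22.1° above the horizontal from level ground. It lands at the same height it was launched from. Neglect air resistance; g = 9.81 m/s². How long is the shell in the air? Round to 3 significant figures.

Vertical component: v_y = 69.4 sin 22.1° = 26.11 m/s.
For a projectile landing at launch height, time of flight is t = 2 v_y / g = 2 × 26.11 / 9.81 = 5.32 s.

5.32 s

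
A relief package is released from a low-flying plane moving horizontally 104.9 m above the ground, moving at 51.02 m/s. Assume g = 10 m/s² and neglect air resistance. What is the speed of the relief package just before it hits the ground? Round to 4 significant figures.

68.56 m/s

Fall time: t = √(2 × 104.9 / 10) = 4.5804 s.
At impact: v_x = 51.02 m/s (unchanged), v_y = g t = 10 × 4.5804 = 45.804 m/s.
Speed = √(v_x² + v_y²) = √(2603.0 + 2098.0) = 68.56 m/s.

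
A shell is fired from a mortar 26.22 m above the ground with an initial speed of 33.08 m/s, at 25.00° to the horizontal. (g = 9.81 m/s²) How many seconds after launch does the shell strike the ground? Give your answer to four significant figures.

Vertical component: v_y = 33.08 sin 25.00° = 13.980 m/s.
Taking up as positive with launch at y = 26.22 m, landing at y = 0: 0 = 26.22 + 13.980 t − ½(9.81) t².
Solving 4.905 t² − 13.980 t − 26.22 = 0 gives t = [13.980 + √(13.980² + 4·4.905·26.22)] / 9.810 = 4.141 s.

4.141 s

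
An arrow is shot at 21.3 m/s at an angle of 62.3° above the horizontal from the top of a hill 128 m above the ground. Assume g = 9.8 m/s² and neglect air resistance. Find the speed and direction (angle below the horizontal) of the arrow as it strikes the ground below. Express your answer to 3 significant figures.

54.4 m/s at 79.5° below the horizontal

v_x = 21.3 cos 62.3° = 9.901 m/s (constant).
|v_y| at impact = √((18.86)² + 2×9.8×128) = 53.52 m/s.
Speed = √(9.901² + 53.52²) = 54.4 m/s; angle = arctan(53.52/9.901) = 79.5° below horizontal.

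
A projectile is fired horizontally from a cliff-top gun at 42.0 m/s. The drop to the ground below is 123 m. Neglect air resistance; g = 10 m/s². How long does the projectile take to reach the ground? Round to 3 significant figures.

4.96 s

The horizontal speed doesn't affect the fall. With v_y0 = 0, h = ½ g t².
t = √(2 × 123 / 10) = √24.60 = 4.96 s.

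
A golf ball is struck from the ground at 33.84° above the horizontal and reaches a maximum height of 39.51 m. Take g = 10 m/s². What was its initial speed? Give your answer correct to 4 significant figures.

At maximum height v_y = 0, so (v₀ sin θ)² = 2 g H.
v₀ sin 33.84° = √(2 × 10 × 39.51) = 28.110 m/s.
v₀ = 28.110 / sin 33.84° = 28.110 / 0.5569 = 50.48 m/s.

50.48 m/s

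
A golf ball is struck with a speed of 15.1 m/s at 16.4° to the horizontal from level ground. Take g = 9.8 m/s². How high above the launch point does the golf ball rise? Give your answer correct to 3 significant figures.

0.927 m

Vertical component of launch velocity: v_y = 15.1 sin 16.4° = 4.263 m/s.
At the highest point the vertical velocity is zero, so v_y² = 2 g h_max.
h_max = (4.263)² / (2 × 9.8) = 18.17 / 19.60 = 0.927 m.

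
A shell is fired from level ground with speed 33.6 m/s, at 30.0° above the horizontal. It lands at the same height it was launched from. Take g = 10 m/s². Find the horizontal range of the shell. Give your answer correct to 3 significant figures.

Components: v_x = 33.6 cos 30.0° = 29.10 m/s, v_y = 33.6 sin 30.0° = 16.80 m/s.
Time of flight (same landing height): t = 2 v_y / g = 2 × 16.80 / 10 = 3.360 s.
Range: R = v_x · t = 29.10 × 3.360 = 97.8 m.

97.8 m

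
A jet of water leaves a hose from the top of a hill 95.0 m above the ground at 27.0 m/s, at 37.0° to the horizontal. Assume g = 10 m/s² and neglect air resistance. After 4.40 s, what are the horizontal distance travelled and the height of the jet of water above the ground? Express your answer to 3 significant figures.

x = 94.9 m, y = 69.7 m

v_x = 27.0 cos 37.0° = 21.56 m/s; v_y0 = 27.0 sin 37.0° = 16.25 m/s.
x = v_x t = 21.56 × 4.40 = 94.9 m.
y = 95.0 + v_y0 t − ½ g t² = 69.7 m.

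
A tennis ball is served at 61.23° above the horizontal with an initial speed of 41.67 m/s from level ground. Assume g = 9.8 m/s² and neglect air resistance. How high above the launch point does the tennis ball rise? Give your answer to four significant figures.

Vertical component of launch velocity: v_y = 41.67 sin 61.23° = 36.526 m/s.
At the highest point the vertical velocity is zero, so v_y² = 2 g h_max.
h_max = (36.526)² / (2 × 9.8) = 1334.1 / 19.60 = 68.07 m.

68.07 m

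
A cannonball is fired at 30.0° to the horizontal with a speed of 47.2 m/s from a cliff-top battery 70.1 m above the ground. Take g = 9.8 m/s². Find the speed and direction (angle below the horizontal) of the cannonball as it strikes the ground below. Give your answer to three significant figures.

v_x = 47.2 cos 30.0° = 40.88 m/s (constant).
|v_y| at impact = √((23.60)² + 2×9.8×70.1) = 43.94 m/s.
Speed = √(40.88² + 43.94²) = 60.0 m/s; angle = arctan(43.94/40.88) = 47.1° below horizontal.

60.0 m/s at 47.1° below the horizontal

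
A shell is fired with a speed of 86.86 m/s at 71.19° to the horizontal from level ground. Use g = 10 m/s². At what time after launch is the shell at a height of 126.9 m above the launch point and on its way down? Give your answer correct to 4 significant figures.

14.72 s

v_y0 = 86.86 sin 71.19° = 82.221 m/s.
Set y = v_y0 t − ½ g t² = 126.9: 5.000 t² − 82.221 t + 126.9 = 0.
t = [82.221 ± √(6760.3 − 2538.0)] / 10 = (82.221 ± 64.979) / 10, giving t = 1.724 s or t = 14.72 s.
On the way down corresponds to the larger root: t = 14.72 s.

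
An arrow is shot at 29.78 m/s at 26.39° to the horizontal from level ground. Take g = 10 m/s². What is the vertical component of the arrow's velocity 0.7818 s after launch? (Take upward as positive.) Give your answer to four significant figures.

5.419 m/s

Initial vertical component: v_y0 = 29.78 sin 26.39° = 13.237 m/s.
v_y(t) = v_y0 − g t = 13.237 − 10 × 0.7818 = 5.419 m/s.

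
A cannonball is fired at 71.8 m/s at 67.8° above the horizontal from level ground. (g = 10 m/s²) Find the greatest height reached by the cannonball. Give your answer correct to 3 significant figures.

221 m

Vertical component of launch velocity: v_y = 71.8 sin 67.8° = 66.48 m/s.
At the highest point the vertical velocity is zero, so v_y² = 2 g h_max.
h_max = (66.48)² / (2 × 10) = 4420 / 20.00 = 221 m.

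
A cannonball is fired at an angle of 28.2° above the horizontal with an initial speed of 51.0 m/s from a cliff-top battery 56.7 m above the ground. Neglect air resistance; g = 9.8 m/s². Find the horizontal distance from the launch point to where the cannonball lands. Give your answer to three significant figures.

299 m

Components: v_x = 51.0 cos 28.2° = 44.95 m/s, v_y = 51.0 sin 28.2° = 24.10 m/s.
Vertical: 0 = 56.7 + 24.10 t − ½(9.8) t² ⇒ 4.900 t² − 24.10 t − 56.7 = 0.
t = [24.10 + √(580.8 + 1111)] / 9.800 = 6.656 s.
Horizontal: R = v_x · t = 44.95 × 6.656 = 299 m.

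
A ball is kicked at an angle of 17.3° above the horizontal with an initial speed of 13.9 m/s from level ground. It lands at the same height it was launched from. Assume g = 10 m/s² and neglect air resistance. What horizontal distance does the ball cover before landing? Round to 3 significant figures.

Components: v_x = 13.9 cos 17.3° = 13.27 m/s, v_y = 13.9 sin 17.3° = 4.134 m/s.
Time of flight (same landing height): t = 2 v_y / g = 2 × 4.134 / 10 = 0.8268 s.
Range: R = v_x · t = 13.27 × 0.8268 = 11.0 m.

11.0 m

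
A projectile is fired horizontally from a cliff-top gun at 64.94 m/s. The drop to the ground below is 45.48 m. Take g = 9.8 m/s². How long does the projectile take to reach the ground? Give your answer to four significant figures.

3.047 s

The horizontal speed doesn't affect the fall. With v_y0 = 0, h = ½ g t².
t = √(2 × 45.48 / 9.8) = √9.2816 = 3.047 s.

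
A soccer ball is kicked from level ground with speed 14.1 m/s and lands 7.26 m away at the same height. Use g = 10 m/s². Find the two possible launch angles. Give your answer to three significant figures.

Level-ground range: R = v₀² sin(2θ)/g ⇒ sin 2θ = R g / v₀² = 7.26×10/14.1² = 0.3652.
2θ = arcsin(0.3652) = 21.42° or 180° − 21.42° = 158.58°.
So θ = 10.7° or θ = 79.3°.

10.7° and 79.3°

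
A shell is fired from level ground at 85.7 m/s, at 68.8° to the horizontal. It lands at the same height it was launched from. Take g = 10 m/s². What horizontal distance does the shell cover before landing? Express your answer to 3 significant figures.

495 m

For level ground, R = v₀² sin(2θ) / g.
sin(2 × 68.8°) = sin 137.6° = 0.6743.
R = (85.7)² × 0.6743 / 10 = 495 m.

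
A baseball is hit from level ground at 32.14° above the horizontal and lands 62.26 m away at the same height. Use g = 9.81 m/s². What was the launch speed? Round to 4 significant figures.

26.04 m/s

On level ground, R = v₀² sin(2θ) / g, so v₀ = √(R g / sin 2θ).
sin(2 × 32.14°) = 0.9009.
v₀ = √(62.26 × 9.81 / 0.9009) = √677.96 = 26.04 m/s.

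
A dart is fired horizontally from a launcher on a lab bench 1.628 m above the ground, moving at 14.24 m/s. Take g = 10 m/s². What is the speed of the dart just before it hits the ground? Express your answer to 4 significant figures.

15.34 m/s

Fall time: t = √(2 × 1.628 / 10) = 0.57061 s.
At impact: v_x = 14.24 m/s (unchanged), v_y = g t = 10 × 0.57061 = 5.7061 m/s.
Speed = √(v_x² + v_y²) = √(202.78 + 32.560) = 15.34 m/s.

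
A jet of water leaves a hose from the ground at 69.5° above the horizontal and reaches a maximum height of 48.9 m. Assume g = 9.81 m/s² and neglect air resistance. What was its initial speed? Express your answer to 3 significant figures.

33.1 m/s

At maximum height v_y = 0, so (v₀ sin θ)² = 2 g H.
v₀ sin 69.5° = √(2 × 9.81 × 48.9) = 30.97 m/s.
v₀ = 30.97 / sin 69.5° = 30.97 / 0.9367 = 33.1 m/s.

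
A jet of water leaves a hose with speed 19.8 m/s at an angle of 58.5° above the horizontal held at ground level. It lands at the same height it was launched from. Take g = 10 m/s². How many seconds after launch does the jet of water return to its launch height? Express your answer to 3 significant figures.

Vertical component: v_y = 19.8 sin 58.5° = 16.88 m/s.
For a projectile landing at launch height, time of flight is t = 2 v_y / g = 2 × 16.88 / 10 = 3.38 s.

3.38 s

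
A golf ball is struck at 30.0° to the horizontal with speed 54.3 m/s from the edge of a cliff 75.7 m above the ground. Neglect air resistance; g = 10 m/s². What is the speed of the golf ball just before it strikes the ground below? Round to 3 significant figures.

v_x = 54.3 cos 30.0° = 47.03 m/s is unchanged throughout.
For the vertical component, v_y² = v_y0² + 2 g h = (27.15)² + 2×10×75.7 = 2251, so |v_y| = 47.44 m/s.
Impact speed = √(v_x² + v_y²) = √(2212 + 2251) = 66.8 m/s.

66.8 m/s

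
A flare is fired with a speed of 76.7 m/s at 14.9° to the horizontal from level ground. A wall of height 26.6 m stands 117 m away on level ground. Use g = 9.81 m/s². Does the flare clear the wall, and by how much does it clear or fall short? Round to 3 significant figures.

No — it falls 7.69 m short of clearing the wall.

v_x = 76.7 cos 14.9° = 74.12 m/s; v_y0 = 76.7 sin 14.9° = 19.72 m/s.
Time to reach the wall: t = 117 / 74.12 = 1.579 s.
Height at that point: y = 19.72×1.579 − 4.905×1.579² = 18.91 m.
That is 26.6 − 18.91 = 7.69 m below the top of the wall, so the flare does not clear it.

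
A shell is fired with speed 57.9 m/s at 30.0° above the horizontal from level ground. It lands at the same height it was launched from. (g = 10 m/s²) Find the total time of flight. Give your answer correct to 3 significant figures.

5.79 s

Vertical component: v_y = 57.9 sin 30.0° = 28.95 m/s.
For a projectile landing at launch height, time of flight is t = 2 v_y / g = 2 × 28.95 / 10 = 5.79 s.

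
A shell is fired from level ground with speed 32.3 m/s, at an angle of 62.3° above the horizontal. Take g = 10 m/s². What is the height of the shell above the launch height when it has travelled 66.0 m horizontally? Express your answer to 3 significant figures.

29.1 m

v_x = 32.3 cos 62.3° = 15.01 m/s, v_y0 = 32.3 sin 62.3° = 28.60 m/s.
Time to reach x = 66.0 m: t = x / v_x = 66.0 / 15.01 = 4.397 s.
y = v_y0 t − ½ g t² = 28.60×4.397 − 5.000×4.397² = 29.1 m.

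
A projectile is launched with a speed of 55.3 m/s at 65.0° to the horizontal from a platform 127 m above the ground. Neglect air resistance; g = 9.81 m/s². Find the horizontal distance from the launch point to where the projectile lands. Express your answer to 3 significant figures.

288 m

Components: v_x = 55.3 cos 65.0° = 23.37 m/s, v_y = 55.3 sin 65.0° = 50.12 m/s.
Vertical: 0 = 127 + 50.12 t − ½(9.81) t² ⇒ 4.905 t² − 50.12 t − 127 = 0.
t = [50.12 + √(2512 + 2492)] / 9.810 = 12.32 s.
Horizontal: R = v_x · t = 23.37 × 12.32 = 288 m.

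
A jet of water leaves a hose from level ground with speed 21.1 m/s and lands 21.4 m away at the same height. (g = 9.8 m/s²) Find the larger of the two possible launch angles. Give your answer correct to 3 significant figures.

Level-ground range: R = v₀² sin(2θ)/g ⇒ sin 2θ = R g / v₀² = 21.4×9.8/21.1² = 0.4711.
2θ = arcsin(0.4711) = 28.11° or 180° − 28.11° = 151.89°.
So θ = 14.1° or θ = 75.9°.

75.9°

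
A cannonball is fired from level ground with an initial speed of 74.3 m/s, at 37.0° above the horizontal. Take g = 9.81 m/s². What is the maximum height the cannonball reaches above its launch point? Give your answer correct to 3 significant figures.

Vertical component of launch velocity: v_y = 74.3 sin 37.0° = 44.71 m/s.
At the highest point the vertical velocity is zero, so v_y² = 2 g h_max.
h_max = (44.71)² / (2 × 9.81) = 1999 / 19.62 = 102 m.

102 m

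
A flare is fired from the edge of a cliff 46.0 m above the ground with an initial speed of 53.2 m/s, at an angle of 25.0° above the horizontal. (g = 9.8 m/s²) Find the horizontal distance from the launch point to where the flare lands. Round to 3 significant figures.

Components: v_x = 53.2 cos 25.0° = 48.22 m/s, v_y = 53.2 sin 25.0° = 22.48 m/s.
Vertical: 0 = 46.0 + 22.48 t − ½(9.8) t² ⇒ 4.900 t² − 22.48 t − 46.0 = 0.
t = [22.48 + √(505.4 + 901.6)] / 9.800 = 6.121 s.
Horizontal: R = v_x · t = 48.22 × 6.121 = 295 m.

295 m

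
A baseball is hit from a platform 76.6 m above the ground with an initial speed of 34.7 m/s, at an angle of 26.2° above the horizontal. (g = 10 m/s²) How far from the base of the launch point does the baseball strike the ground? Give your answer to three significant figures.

179 m

Components: v_x = 34.7 cos 26.2° = 31.13 m/s, v_y = 34.7 sin 26.2° = 15.32 m/s.
Vertical: 0 = 76.6 + 15.32 t − ½(10) t² ⇒ 5.000 t² − 15.32 t − 76.6 = 0.
t = [15.32 + √(234.7 + 1532)] / 10.00 = 5.735 s.
Horizontal: R = v_x · t = 31.13 × 5.735 = 179 m.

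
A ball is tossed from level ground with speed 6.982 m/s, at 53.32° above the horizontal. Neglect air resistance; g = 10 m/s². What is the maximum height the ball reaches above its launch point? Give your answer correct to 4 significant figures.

Vertical component of launch velocity: v_y = 6.982 sin 53.32° = 5.5995 m/s.
At the highest point the vertical velocity is zero, so v_y² = 2 g h_max.
h_max = (5.5995)² / (2 × 10) = 31.354 / 20.00 = 1.568 m.

1.568 m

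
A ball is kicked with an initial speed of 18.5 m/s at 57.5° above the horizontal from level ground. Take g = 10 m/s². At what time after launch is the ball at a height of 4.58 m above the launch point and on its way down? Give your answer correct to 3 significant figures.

2.79 s

v_y0 = 18.5 sin 57.5° = 15.60 m/s.
Set y = v_y0 t − ½ g t² = 4.58: 5.000 t² − 15.60 t + 4.58 = 0.
t = [15.60 ± √(243.4 − 91.60)] / 10 = (15.60 ± 12.32) / 10, giving t = 0.328 s or t = 2.79 s.
On the way down corresponds to the larger root: t = 2.79 s.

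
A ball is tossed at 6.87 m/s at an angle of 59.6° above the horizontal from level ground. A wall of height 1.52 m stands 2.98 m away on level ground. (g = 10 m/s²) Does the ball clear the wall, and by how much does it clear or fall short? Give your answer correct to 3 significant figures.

v_x = 6.87 cos 59.6° = 3.476 m/s; v_y0 = 6.87 sin 59.6° = 5.925 m/s.
Time to reach the wall: t = 2.98 / 3.476 = 0.8573 s.
Height at that point: y = 5.925×0.8573 − 5.000×0.8573² = 1.405 m.
That is 1.52 − 1.405 = 0.115 m below the top of the wall, so the ball does not clear it.

No — it falls 0.115 m short of clearing the wall.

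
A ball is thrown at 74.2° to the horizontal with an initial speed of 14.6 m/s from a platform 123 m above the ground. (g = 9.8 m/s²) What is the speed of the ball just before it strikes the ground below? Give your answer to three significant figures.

51.2 m/s

v_x = 14.6 cos 74.2° = 3.975 m/s is unchanged throughout.
For the vertical component, v_y² = v_y0² + 2 g h = (14.05)² + 2×9.8×123 = 2608, so |v_y| = 51.07 m/s.
Impact speed = √(v_x² + v_y²) = √(15.80 + 2608) = 51.2 m/s.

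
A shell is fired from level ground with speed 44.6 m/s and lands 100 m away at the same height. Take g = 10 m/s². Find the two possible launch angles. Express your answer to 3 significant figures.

15.1° and 74.9°

Level-ground range: R = v₀² sin(2θ)/g ⇒ sin 2θ = R g / v₀² = 100×10/44.6² = 0.5027.
2θ = arcsin(0.5027) = 30.18° or 180° − 30.18° = 149.82°.
So θ = 15.1° or θ = 74.9°.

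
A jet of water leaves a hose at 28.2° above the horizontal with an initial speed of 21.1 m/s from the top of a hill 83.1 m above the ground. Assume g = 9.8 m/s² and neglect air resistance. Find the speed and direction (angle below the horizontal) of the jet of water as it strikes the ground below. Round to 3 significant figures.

v_x = 21.1 cos 28.2° = 18.60 m/s (constant).
|v_y| at impact = √((9.971)² + 2×9.8×83.1) = 41.57 m/s.
Speed = √(18.60² + 41.57²) = 45.5 m/s; angle = arctan(41.57/18.60) = 65.9° below horizontal.

45.5 m/s at 65.9° below the horizontal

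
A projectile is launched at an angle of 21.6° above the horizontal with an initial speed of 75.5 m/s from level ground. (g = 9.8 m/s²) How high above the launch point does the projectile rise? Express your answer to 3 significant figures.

Vertical component of launch velocity: v_y = 75.5 sin 21.6° = 27.79 m/s.
At the highest point the vertical velocity is zero, so v_y² = 2 g h_max.
h_max = (27.79)² / (2 × 9.8) = 772.3 / 19.60 = 39.4 m.

39.4 m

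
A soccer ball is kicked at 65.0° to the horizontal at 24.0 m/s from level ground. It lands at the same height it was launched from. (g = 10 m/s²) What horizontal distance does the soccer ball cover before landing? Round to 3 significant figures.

Components: v_x = 24.0 cos 65.0° = 10.14 m/s, v_y = 24.0 sin 65.0° = 21.75 m/s.
Time of flight (same landing height): t = 2 v_y / g = 2 × 21.75 / 10 = 4.350 s.
Range: R = v_x · t = 10.14 × 4.350 = 44.1 m.

44.1 m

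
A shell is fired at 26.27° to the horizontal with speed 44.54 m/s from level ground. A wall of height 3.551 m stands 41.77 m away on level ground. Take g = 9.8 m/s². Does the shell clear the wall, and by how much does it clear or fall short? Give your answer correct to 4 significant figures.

v_x = 44.54 cos 26.27° = 39.940 m/s; v_y0 = 44.54 sin 26.27° = 19.713 m/s.
Time to reach the wall: t = 41.77 / 39.940 = 1.0458 s.
Height at that point: y = 19.713×1.0458 − 4.900×1.0458² = 15.257 m.
That is 15.257 − 3.551 = 11.71 m above the top of the wall, so the shell clears it.

Yes — it clears the wall by 11.71 m.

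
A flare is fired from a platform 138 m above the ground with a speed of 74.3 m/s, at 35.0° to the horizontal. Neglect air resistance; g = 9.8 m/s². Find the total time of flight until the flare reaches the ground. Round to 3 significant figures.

11.2 s

Vertical component: v_y = 74.3 sin 35.0° = 42.62 m/s.
Taking up as positive with launch at y = 138 m, landing at y = 0: 0 = 138 + 42.62 t − ½(9.8) t².
Solving 4.900 t² − 42.62 t − 138 = 0 gives t = [42.62 + √(42.62² + 4·4.900·138)] / 9.800 = 11.2 s.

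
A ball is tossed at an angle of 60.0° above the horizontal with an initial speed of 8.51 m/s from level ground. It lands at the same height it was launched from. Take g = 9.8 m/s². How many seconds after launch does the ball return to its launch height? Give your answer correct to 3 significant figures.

Vertical component: v_y = 8.51 sin 60.0° = 7.370 m/s.
For a projectile landing at launch height, time of flight is t = 2 v_y / g = 2 × 7.370 / 9.8 = 1.50 s.

1.50 s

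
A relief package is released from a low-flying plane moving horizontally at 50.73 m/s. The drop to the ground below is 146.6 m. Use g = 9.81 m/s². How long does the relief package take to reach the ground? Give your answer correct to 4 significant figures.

5.467 s

The horizontal speed doesn't affect the fall. With v_y0 = 0, h = ½ g t².
t = √(2 × 146.6 / 9.81) = √29.888 = 5.467 s.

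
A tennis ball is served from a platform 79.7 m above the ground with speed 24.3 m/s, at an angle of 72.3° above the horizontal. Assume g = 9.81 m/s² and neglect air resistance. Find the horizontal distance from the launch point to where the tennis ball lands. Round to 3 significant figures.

51.9 m

Components: v_x = 24.3 cos 72.3° = 7.388 m/s, v_y = 24.3 sin 72.3° = 23.15 m/s.
Vertical: 0 = 79.7 + 23.15 t − ½(9.81) t² ⇒ 4.905 t² − 23.15 t − 79.7 = 0.
t = [23.15 + √(535.9 + 1564)] / 9.810 = 7.031 s.
Horizontal: R = v_x · t = 7.388 × 7.031 = 51.9 m.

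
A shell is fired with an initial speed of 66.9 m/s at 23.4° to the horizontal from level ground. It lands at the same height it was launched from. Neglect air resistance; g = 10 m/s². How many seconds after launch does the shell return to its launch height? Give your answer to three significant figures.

Vertical component: v_y = 66.9 sin 23.4° = 26.57 m/s.
For a projectile landing at launch height, time of flight is t = 2 v_y / g = 2 × 26.57 / 10 = 5.31 s.

5.31 s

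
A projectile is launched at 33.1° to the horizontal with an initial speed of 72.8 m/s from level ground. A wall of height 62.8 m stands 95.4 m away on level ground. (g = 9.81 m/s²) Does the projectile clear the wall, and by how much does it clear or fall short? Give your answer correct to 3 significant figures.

No — it falls 12.6 m short of clearing the wall.

v_x = 72.8 cos 33.1° = 60.99 m/s; v_y0 = 72.8 sin 33.1° = 39.76 m/s.
Time to reach the wall: t = 95.4 / 60.99 = 1.564 s.
Height at that point: y = 39.76×1.564 − 4.905×1.564² = 50.19 m.
That is 62.8 − 50.19 = 12.6 m below the top of the wall, so the projectile does not clear it.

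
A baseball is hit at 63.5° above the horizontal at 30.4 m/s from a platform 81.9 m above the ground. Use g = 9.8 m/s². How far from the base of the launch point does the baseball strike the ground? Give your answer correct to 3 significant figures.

105 m

Components: v_x = 30.4 cos 63.5° = 13.56 m/s, v_y = 30.4 sin 63.5° = 27.21 m/s.
Vertical: 0 = 81.9 + 27.21 t − ½(9.8) t² ⇒ 4.900 t² − 27.21 t − 81.9 = 0.
t = [27.21 + √(740.4 + 1605)] / 9.800 = 7.718 s.
Horizontal: R = v_x · t = 13.56 × 7.718 = 105 m.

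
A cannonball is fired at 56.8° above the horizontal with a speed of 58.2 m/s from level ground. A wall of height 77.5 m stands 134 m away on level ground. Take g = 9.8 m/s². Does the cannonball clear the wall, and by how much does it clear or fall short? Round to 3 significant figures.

Yes — it clears the wall by 40.6 m.

v_x = 58.2 cos 56.8° = 31.87 m/s; v_y0 = 58.2 sin 56.8° = 48.70 m/s.
Time to reach the wall: t = 134 / 31.87 = 4.205 s.
Height at that point: y = 48.70×4.205 − 4.900×4.205² = 118.1 m.
That is 118.1 − 77.5 = 40.6 m above the top of the wall, so the cannonball clears it.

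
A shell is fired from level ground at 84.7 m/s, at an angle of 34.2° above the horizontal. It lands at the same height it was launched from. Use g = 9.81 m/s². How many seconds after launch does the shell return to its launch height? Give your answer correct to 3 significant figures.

9.71 s

Vertical component: v_y = 84.7 sin 34.2° = 47.61 m/s.
For a projectile landing at launch height, time of flight is t = 2 v_y / g = 2 × 47.61 / 9.81 = 9.71 s.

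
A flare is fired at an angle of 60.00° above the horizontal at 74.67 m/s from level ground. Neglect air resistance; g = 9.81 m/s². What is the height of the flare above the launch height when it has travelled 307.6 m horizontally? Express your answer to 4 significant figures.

v_x = 74.67 cos 60.00° = 37.335 m/s, v_y0 = 74.67 sin 60.00° = 64.666 m/s.
Time to reach x = 307.6 m: t = x / v_x = 307.6 / 37.335 = 8.2389 s.
y = v_y0 t − ½ g t² = 64.666×8.2389 − 4.905×8.2389² = 199.8 m.

199.8 m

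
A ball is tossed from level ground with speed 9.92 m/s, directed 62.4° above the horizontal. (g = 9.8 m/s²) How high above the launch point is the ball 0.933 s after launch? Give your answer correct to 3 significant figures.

v_y0 = 9.92 sin 62.4° = 8.791 m/s.
y(t) = v_y0 t − ½ g t² = 8.791×0.933 − 4.900×0.933² = 3.94 m.

3.94 m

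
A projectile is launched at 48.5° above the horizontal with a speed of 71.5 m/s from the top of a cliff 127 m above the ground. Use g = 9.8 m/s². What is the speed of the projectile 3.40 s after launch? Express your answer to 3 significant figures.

v_x = 71.5 cos 48.5° = 47.38 m/s (constant).
v_y(t) = 71.5 sin 48.5° − g t = 53.55 − 9.8 × 3.40 = 20.23 m/s.
Speed = √(v_x² + v_y²) = √(2245 + 409.3) = 51.5 m/s.

51.5 m/s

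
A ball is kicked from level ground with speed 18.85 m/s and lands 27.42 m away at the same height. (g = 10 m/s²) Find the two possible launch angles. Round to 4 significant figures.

25.25° and 64.75°

Level-ground range: R = v₀² sin(2θ)/g ⇒ sin 2θ = R g / v₀² = 27.42×10/18.85² = 0.7717.
2θ = arcsin(0.7717) = 50.507° or 180° − 50.507° = 129.493°.
So θ = 25.25° or θ = 64.75°.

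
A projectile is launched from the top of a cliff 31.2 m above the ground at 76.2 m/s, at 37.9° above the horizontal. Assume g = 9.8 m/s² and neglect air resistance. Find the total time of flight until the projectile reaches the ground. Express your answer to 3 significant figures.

10.2 s

Vertical component: v_y = 76.2 sin 37.9° = 46.81 m/s.
Taking up as positive with launch at y = 31.2 m, landing at y = 0: 0 = 31.2 + 46.81 t − ½(9.8) t².
Solving 4.900 t² − 46.81 t − 31.2 = 0 gives t = [46.81 + √(46.81² + 4·4.900·31.2)] / 9.800 = 10.2 s.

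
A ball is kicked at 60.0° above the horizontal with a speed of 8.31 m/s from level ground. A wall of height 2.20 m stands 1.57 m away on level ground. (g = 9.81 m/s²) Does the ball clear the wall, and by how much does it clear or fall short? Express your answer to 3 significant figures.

No — it falls 0.181 m short of clearing the wall.

v_x = 8.31 cos 60.0° = 4.155 m/s; v_y0 = 8.31 sin 60.0° = 7.197 m/s.
Time to reach the wall: t = 1.57 / 4.155 = 0.3779 s.
Height at that point: y = 7.197×0.3779 − 4.905×0.3779² = 2.019 m.
That is 2.20 − 2.019 = 0.181 m below the top of the wall, so the ball does not clear it.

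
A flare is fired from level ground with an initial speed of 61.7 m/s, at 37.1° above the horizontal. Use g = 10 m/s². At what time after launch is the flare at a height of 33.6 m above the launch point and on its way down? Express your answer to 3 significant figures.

6.39 s

v_y0 = 61.7 sin 37.1° = 37.22 m/s.
Set y = v_y0 t − ½ g t² = 33.6: 5.000 t² − 37.22 t + 33.6 = 0.
t = [37.22 ± √(1385 − 672.0)] / 10 = (37.22 ± 26.70) / 10, giving t = 1.05 s or t = 6.39 s.
On the way down corresponds to the larger root: t = 6.39 s.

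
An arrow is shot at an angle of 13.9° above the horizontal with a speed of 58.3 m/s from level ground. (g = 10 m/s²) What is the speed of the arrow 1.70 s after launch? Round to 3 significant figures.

56.7 m/s

v_x = 58.3 cos 13.9° = 56.59 m/s (constant).
v_y(t) = 58.3 sin 13.9° − g t = 14.01 − 10 × 1.70 = -2.990 m/s.
Speed = √(v_x² + v_y²) = √(3202 + 8.940) = 56.7 m/s.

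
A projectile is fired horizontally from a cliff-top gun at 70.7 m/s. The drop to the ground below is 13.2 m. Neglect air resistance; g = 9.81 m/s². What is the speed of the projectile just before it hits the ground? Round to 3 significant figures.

72.5 m/s

Fall time: t = √(2 × 13.2 / 9.81) = 1.640 s.
At impact: v_x = 70.7 m/s (unchanged), v_y = g t = 9.81 × 1.640 = 16.09 m/s.
Speed = √(v_x² + v_y²) = √(4998 + 258.9) = 72.5 m/s.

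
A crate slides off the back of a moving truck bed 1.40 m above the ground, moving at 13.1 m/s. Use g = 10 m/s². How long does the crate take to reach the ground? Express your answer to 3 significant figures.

0.529 s

The horizontal speed doesn't affect the fall. With v_y0 = 0, h = ½ g t².
t = √(2 × 1.40 / 10) = √0.2800 = 0.529 s.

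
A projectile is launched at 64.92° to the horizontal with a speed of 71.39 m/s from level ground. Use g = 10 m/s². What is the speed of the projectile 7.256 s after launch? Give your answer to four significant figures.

v_x = 71.39 cos 64.92° = 30.261 m/s (constant).
v_y(t) = 71.39 sin 64.92° − g t = 64.659 − 10 × 7.256 = -7.9010 m/s.
Speed = √(v_x² + v_y²) = √(915.73 + 62.426) = 31.28 m/s.

31.28 m/s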